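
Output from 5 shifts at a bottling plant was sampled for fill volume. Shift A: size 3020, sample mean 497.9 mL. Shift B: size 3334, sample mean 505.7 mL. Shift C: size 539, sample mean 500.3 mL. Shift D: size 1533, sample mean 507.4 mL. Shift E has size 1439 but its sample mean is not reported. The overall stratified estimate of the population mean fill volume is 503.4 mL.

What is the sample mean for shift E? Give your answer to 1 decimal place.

506.5

Σ Nₕx̄ₕ = N·μ, so 1439·x̄_E = 9865·503.4 − (3020·497.9 + 3334·505.7 + 539·500.3 + 1533·507.4).
= 4966041 − 4237167.7 = 728873.3.
x̄_E = 728873.3 / 1439 = 506.514... → 506.5.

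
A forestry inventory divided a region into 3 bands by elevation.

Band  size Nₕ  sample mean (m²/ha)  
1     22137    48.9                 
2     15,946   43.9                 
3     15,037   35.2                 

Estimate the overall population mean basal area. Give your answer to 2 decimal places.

43.52

N = 22137 + 15946 + 15037 = 53120.
Overall mean = Σ (Nₕ/N)·x̄ₕ — weight by population share, not a simple average.
Σ Nₕx̄ₕ = 22137·48.9 + 15946·43.9 + 15037·35.2 = 1082499.3 + 700029.4 + 529302.4 = 2311831.1.
Divide by N: 2311831.1 / 53120 = 43.5209... → 43.52.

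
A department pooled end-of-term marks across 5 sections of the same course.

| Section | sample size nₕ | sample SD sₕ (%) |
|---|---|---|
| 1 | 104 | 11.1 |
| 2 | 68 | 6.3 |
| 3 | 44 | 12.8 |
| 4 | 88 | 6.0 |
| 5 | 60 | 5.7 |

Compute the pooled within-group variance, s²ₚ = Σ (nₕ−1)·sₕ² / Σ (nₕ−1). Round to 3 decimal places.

Degrees of freedom: 103 + 67 + 43 + 87 + 59 = 359.
Σ(nₕ−1)sₕ² = 103·123.21 + 67·39.69 + 43·163.84 + 87·36 + 59·32.49 = 27443.89.
s²ₚ = 27443.89 / 359 = 76.44538... → 76.445.

76.445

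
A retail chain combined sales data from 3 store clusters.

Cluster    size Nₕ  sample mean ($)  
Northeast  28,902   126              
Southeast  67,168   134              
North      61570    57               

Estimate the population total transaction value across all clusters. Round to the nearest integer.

Estimate total by summing Nₕ·x̄ₕ over strata.
28902·126 + 67168·134 + 61570·57 = 3641652 + 9000512 + 3509490 = 16151654.

16151654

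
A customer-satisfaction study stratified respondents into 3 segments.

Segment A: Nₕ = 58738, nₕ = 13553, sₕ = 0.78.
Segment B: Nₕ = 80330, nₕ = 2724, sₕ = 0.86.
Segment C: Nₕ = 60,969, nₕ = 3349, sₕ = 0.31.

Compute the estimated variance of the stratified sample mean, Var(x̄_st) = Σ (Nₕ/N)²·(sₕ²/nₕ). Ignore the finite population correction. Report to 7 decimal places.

N = 200037. Term for each stratum: Wₕ²sₕ²/nₕ.
Var(x̄_st) = 0.0000038705 + 0.0000437849 + 0.0000026657 = 0.0000503211 → 0.0000503.

0.0000503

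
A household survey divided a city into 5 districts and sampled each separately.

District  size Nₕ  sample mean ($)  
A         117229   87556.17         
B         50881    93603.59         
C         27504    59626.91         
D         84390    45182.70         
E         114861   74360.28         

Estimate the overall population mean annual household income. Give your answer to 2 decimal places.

73495.52

x̄_st = (Σ Nₕx̄ₕ) / (Σ Nₕ) = (117229·87556.17 + 50881·93603.59 + 27504·59626.91 + 84390·45182.70 + 114861·74360.28) / 394865
= 29020809222.44 / 394865 = 73495.5218... → 73495.52.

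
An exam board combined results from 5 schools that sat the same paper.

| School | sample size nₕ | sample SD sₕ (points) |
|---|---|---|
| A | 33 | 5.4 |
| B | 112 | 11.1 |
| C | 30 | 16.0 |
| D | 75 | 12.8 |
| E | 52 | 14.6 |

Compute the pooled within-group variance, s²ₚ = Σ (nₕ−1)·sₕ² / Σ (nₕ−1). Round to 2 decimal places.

A: (33−1)·5.4² = 32·29.16 = 933.12
B: (112−1)·11.1² = 111·123.21 = 13676.31
C: (30−1)·16.0² = 29·256 = 7424
D: (75−1)·12.8² = 74·163.84 = 12124.16
E: (52−1)·14.6² = 51·213.16 = 10871.16
Numerator = 45028.75; denominator = Σ(nₕ−1) = 297.
s²ₚ = 45028.75/297 = 151.6120... → 151.61.

151.61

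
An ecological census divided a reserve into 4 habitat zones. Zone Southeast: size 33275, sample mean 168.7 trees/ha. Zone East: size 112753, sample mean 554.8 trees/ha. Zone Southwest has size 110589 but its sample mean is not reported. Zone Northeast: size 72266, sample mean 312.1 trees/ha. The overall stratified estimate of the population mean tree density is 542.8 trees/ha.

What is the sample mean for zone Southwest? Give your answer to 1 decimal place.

793.9

Σ Nₕx̄ₕ = N·μ, so 110589·x̄_Southwest = 328883·542.8 − (33275·168.7 + 112753·554.8 + 72266·312.1).
= 178517692.4 − 90723075.5 = 87794616.9.
x̄_Southwest = 87794616.9 / 110589 = 793.882... → 793.9.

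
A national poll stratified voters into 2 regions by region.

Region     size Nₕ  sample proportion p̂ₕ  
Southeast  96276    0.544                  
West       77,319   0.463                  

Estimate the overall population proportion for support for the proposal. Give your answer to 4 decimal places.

0.5079

Wₕ = Nₕ/N with N = 173595: 0.5546, 0.4454.
p̂_st = 0.5546·0.544 + 0.4454·0.463 ≈ 0.507923... → 0.5079.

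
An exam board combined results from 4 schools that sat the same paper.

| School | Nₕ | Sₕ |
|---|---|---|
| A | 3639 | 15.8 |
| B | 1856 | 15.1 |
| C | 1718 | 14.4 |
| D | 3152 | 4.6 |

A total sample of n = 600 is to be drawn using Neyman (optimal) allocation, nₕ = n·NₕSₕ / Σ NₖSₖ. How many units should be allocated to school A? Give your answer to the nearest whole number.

Σ NₕSₕ = 3639·15.8 + 1856·15.1 + 1718·14.4 + 3152·4.6 = 124760.2.
Share for A: 57496.2/124760.2 = 0.46085.
n_A = 600 × 0.46085 = 276.512... → 277.

277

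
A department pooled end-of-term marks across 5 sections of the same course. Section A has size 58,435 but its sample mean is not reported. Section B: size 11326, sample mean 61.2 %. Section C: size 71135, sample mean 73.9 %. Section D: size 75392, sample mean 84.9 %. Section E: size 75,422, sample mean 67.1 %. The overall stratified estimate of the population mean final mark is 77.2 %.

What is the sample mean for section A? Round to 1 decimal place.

N = 58435 + 11326 + 71135 + 75392 + 75422 = 291710.
Overall total = μ·N = 77.2·291710 = 22520012.
Subtract the known strata: 11326·61.2 + 71135·73.9 + 75392·84.9 + 75422·67.1 = 17411624.7.
Remaining total for section A: 22520012 − 17411624.7 = 5108387.3.
Divide by its size: 5108387.3 / 58435 = 87.420... → 87.4.

87.4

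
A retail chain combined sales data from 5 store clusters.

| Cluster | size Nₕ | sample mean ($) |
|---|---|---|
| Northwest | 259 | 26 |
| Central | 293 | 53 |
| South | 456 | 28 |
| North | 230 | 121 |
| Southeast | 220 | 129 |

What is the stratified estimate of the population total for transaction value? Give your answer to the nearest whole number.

Northwest: 259·26 = 6734
Central: 293·53 = 15529
South: 456·28 = 12768
North: 230·121 = 27830
Southeast: 220·129 = 28380
τ̂ = Σ Nₕx̄ₕ = 91241.

91241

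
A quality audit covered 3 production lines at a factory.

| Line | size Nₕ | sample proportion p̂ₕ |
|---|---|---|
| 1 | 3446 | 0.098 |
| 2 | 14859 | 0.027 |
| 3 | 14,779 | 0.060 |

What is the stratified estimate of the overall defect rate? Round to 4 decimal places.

N = 3446 + 14859 + 14779 = 33084.
Overall proportion = Σ (Nₕ/N)·p̂ₕ.
Σ Nₕp̂ₕ = 337.708 + 401.193 + 886.74 = 1625.641.
1625.641 / 33084 = 0.049137... → 0.0491.

0.0491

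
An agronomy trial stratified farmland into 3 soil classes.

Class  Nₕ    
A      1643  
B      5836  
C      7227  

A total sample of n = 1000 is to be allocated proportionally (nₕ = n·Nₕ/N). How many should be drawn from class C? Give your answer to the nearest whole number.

491

Share of class C = 7227/14706 = 0.49143.
Allocate 1000 × 0.49143 = 491.432... → 491.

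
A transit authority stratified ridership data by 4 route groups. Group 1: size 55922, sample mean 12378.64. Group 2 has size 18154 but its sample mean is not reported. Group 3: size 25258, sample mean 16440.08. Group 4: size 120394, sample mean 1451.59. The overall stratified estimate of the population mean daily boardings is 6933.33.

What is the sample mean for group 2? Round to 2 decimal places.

13286.45

Σ Nₕx̄ₕ = N·μ, so 18154·x̄_2 = 219728·6933.33 − (55922·12378.64 + 25258·16440.08 + 120394·1451.59).
= 1523446734.24 − 1282244573.18 = 241202161.06.
x̄_2 = 241202161.06 / 18154 = 13286.4471... → 13286.45.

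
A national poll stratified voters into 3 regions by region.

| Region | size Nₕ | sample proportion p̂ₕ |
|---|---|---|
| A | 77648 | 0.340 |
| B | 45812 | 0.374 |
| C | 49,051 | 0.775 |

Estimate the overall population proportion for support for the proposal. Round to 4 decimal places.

0.4727

N = 77648 + 45812 + 49051 = 172511.
Overall proportion = Σ (Nₕ/N)·p̂ₕ.
Σ Nₕp̂ₕ = 26400.32 + 17133.688 + 38014.525 = 81548.533.
81548.533 / 172511 = 0.472715... → 0.4727.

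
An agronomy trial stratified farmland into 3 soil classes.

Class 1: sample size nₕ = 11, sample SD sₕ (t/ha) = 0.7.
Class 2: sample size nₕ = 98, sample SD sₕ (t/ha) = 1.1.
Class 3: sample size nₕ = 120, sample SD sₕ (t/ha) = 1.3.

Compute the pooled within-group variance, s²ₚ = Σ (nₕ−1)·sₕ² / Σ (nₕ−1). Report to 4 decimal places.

Degrees of freedom: 10 + 97 + 119 = 226.
Σ(nₕ−1)sₕ² = 10·0.49 + 97·1.21 + 119·1.69 = 323.38.
s²ₚ = 323.38 / 226 = 1.430885... → 1.4309.

1.4309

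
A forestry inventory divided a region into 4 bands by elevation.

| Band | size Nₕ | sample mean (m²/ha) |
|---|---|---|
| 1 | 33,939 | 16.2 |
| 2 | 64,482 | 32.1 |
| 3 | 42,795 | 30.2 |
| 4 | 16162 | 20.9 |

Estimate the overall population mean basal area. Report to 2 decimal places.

27.00

N = 157378; weights Wₕ = Nₕ/N = (0.2157, 0.4097, 0.2719, 0.1027).
x̄_st = Σ Wₕ·x̄ₕ = 0.2157·16.2 + 0.4097·32.1 + 0.2719·30.2 + 0.1027·20.9 ≈ 27.0043...
→ 27.00.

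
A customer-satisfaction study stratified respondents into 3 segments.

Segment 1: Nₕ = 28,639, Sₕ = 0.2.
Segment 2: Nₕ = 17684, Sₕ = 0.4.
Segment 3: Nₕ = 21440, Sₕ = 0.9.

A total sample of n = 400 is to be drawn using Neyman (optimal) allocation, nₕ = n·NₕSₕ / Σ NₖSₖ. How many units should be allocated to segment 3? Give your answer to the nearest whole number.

Σ NₕSₕ = 28639·0.2 + 17684·0.4 + 21440·0.9 = 32097.4.
Share for 3: 19296/32097.4 = 0.60117.
n_3 = 400 × 0.60117 = 240.468... → 240.

240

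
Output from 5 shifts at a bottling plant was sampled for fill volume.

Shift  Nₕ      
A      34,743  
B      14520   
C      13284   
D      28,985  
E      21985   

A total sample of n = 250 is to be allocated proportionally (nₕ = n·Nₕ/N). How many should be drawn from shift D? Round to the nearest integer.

64

Share of shift D = 28985/113517 = 0.25534.
Allocate 250 × 0.25534 = 63.834... → 64.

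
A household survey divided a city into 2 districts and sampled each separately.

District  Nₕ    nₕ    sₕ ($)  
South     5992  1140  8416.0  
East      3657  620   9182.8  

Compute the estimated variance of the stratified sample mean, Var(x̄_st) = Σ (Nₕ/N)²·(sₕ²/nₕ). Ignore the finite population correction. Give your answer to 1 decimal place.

43496.3

N = 9649. Term for each stratum: Wₕ²sₕ²/nₕ.
Var(x̄_st) = 23959.9330 + 19536.3699 = 43496.3029 → 43496.3.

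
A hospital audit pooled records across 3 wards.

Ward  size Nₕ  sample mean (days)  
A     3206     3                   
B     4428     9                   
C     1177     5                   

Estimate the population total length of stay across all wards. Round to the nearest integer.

Estimate total by summing Nₕ·x̄ₕ over strata.
3206·3 + 4428·9 + 1177·5 = 9618 + 39852 + 5885 = 55355.

55355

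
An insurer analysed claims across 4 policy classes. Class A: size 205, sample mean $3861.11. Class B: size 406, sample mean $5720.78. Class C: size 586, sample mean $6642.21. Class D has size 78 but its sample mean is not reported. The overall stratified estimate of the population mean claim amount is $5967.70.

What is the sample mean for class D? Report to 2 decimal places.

7722.03

Σ Nₕx̄ₕ = N·μ, so 78·x̄_D = 1275·5967.70 − (205·3861.11 + 406·5720.78 + 586·6642.21).
= 7608817.5 − 7006499.29 = 602318.21.
x̄_D = 602318.21 / 78 = 7722.0283... → 7722.03.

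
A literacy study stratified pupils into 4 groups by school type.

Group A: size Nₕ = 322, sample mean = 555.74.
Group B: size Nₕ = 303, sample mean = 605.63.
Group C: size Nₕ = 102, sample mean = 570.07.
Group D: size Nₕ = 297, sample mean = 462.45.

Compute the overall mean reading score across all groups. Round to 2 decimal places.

544.87

N = 1024; weights Wₕ = Nₕ/N = (0.3145, 0.2959, 0.0996, 0.2900).
x̄_st = Σ Wₕ·x̄ₕ = 0.3145·555.74 + 0.2959·605.63 + 0.0996·570.07 + 0.2900·462.45 ≈ 544.8720...
→ 544.87.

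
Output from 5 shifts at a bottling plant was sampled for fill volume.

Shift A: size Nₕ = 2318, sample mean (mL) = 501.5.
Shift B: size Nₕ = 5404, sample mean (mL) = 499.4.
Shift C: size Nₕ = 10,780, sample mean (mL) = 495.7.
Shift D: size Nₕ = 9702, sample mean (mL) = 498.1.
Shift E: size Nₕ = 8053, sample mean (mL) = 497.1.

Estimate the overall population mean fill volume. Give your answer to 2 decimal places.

497.58

N = 2318 + 5404 + 10780 + 9702 + 8053 = 36257.
The stratified mean weights each stratum mean by its population share Nₕ/N.
Σ Nₕx̄ₕ = 2318·501.5 + 5404·499.4 + 10780·495.7 + 9702·498.1 + 8053·497.1 = 1162477 + 2698757.6 + 5343646 + 4832566.2 + 4003146.3 = 18040593.1.
Divide by N: 18040593.1 / 36257 = 497.5755... → 497.58.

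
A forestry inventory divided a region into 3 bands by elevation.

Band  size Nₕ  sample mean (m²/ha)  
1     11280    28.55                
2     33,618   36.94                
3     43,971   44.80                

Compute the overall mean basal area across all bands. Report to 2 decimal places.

N = 11280 + 33618 + 43971 = 88869.
Overall mean = Σ (Nₕ/N)·x̄ₕ — weight by population share, not a simple average.
Σ Nₕx̄ₕ = 11280·28.55 + 33618·36.94 + 43971·44.80 = 322044 + 1241848.92 + 1969900.8 = 3533793.72.
Divide by N: 3533793.72 / 88869 = 39.7641... → 39.76.

39.76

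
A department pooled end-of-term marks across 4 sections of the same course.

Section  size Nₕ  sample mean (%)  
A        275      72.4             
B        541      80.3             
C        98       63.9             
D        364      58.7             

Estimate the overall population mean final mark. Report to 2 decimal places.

N = 1278; weights Wₕ = Nₕ/N = (0.2152, 0.4233, 0.0767, 0.2848).
x̄_st = Σ Wₕ·x̄ₕ = 0.2152·72.4 + 0.4233·80.3 + 0.0767·63.9 + 0.2848·58.7 ≈ 71.1904...
→ 71.19.

71.19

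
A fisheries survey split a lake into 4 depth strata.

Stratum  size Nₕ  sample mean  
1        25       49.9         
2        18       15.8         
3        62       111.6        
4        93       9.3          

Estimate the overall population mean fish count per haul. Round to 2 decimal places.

N = 25 + 18 + 62 + 93 = 198.
The stratified mean weights each stratum mean by its population share Nₕ/N.
Σ Nₕx̄ₕ = 25·49.9 + 18·15.8 + 62·111.6 + 93·9.3 = 1247.5 + 284.4 + 6919.2 + 864.9 = 9316.
Divide by N: 9316 / 198 = 47.0505... → 47.05.

47.05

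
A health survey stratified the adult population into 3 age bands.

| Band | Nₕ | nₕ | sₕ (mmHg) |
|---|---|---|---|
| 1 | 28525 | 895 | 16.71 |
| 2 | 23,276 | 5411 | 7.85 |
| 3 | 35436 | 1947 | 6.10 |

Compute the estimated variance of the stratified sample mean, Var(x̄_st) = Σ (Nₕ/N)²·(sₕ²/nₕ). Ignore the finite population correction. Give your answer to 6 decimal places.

0.037321

N = 87237; Wₕ = Nₕ/N.
band 1: (28525/87237)²·16.71²/895 = 0.033356442
band 2: (23276/87237)²·7.85²/5411 = 0.000810731
band 3: (35436/87237)²·6.10²/1947 = 0.003153419
Sum = 0.037320593 → 0.037321.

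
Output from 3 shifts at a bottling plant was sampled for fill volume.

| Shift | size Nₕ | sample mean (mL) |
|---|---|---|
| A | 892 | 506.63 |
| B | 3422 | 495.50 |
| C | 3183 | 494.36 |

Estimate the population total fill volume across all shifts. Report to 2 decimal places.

3721062.84

A: 892·506.63 = 451913.96
B: 3422·495.50 = 1695601
C: 3183·494.36 = 1573547.88
τ̂ = Σ Nₕx̄ₕ = 3721062.84.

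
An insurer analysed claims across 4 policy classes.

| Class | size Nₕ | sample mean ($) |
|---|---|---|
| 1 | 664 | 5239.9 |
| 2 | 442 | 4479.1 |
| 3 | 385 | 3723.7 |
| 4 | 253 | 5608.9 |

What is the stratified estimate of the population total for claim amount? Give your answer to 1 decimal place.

8311732.0

Population total = Σ Nₕ·x̄ₕ (each stratum's size times its mean).
664·5239.9 + 442·4479.1 + 385·3723.7 + 253·5608.9 = 3479293.6 + 1979762.2 + 1433624.5 + 1419051.7 = 8311732.0.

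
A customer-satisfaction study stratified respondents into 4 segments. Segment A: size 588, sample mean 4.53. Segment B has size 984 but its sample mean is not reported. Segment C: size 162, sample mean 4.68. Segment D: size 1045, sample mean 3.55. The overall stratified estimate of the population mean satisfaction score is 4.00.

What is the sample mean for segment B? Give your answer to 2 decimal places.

N = 588 + 984 + 162 + 1045 = 2779.
Overall total = μ·N = 4.00·2779 = 11116.
Subtract the known strata: 588·4.53 + 162·4.68 + 1045·3.55 = 7131.55.
Remaining total for segment B: 11116 − 7131.55 = 3984.45.
Divide by its size: 3984.45 / 984 = 4.0492... → 4.05.

4.05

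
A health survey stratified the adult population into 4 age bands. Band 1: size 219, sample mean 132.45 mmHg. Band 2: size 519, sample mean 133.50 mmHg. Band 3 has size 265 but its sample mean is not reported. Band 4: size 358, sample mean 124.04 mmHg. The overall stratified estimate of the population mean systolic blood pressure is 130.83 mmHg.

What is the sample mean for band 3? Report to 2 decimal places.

N = 219 + 519 + 265 + 358 = 1361.
Overall total = μ·N = 130.83·1361 = 178059.63.
Subtract the known strata: 219·132.45 + 519·133.50 + 358·124.04 = 142699.37.
Remaining total for band 3: 178059.63 − 142699.37 = 35360.26.
Divide by its size: 35360.26 / 265 = 133.4349... → 133.43.

133.43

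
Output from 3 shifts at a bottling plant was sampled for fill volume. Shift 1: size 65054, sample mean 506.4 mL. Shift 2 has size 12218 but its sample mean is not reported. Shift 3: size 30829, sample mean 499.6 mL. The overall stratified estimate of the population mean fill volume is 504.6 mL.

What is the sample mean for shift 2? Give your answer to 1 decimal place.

N = 65054 + 12218 + 30829 = 108101.
Overall total = μ·N = 504.6·108101 = 54547764.6.
Subtract the known strata: 65054·506.4 + 30829·499.6 = 48345514.
Remaining total for shift 2: 54547764.6 − 48345514 = 6202250.6.
Divide by its size: 6202250.6 / 12218 = 507.632... → 507.6.

507.6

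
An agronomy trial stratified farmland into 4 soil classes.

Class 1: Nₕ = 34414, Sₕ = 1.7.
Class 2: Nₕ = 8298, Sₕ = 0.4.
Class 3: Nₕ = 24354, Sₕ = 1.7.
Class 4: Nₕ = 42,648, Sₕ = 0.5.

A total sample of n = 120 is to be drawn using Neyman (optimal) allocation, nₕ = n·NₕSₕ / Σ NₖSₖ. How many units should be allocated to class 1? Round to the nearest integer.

1: NₕSₕ = 34414·1.7 = 58503.8
2: NₕSₕ = 8298·0.4 = 3319.2
3: NₕSₕ = 24354·1.7 = 41401.8
4: NₕSₕ = 42648·0.5 = 21324
Σ NₕSₕ = 124548.8.
n_1 = 120·58503.8/124548.8 = 56.367... → 56.

56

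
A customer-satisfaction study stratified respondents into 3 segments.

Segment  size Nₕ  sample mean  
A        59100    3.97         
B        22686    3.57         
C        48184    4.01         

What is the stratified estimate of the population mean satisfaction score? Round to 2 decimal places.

3.92

N = 59100 + 22686 + 48184 = 129970.
The stratified mean weights each stratum mean by its population share Nₕ/N.
Σ Nₕx̄ₕ = 59100·3.97 + 22686·3.57 + 48184·4.01 = 234627 + 80989.02 + 193217.84 = 508833.86.
Divide by N: 508833.86 / 129970 = 3.9150... → 3.92.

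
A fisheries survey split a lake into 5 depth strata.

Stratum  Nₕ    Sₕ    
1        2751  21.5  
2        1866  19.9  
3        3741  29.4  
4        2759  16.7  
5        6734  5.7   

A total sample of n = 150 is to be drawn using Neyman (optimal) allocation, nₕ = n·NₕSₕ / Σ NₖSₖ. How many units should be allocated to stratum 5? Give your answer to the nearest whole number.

20

1: NₕSₕ = 2751·21.5 = 59146.5
2: NₕSₕ = 1866·19.9 = 37133.4
3: NₕSₕ = 3741·29.4 = 109985.4
4: NₕSₕ = 2759·16.7 = 46075.3
5: NₕSₕ = 6734·5.7 = 38383.8
Σ NₕSₕ = 290724.4.
n_5 = 150·38383.8/290724.4 = 19.804... → 20.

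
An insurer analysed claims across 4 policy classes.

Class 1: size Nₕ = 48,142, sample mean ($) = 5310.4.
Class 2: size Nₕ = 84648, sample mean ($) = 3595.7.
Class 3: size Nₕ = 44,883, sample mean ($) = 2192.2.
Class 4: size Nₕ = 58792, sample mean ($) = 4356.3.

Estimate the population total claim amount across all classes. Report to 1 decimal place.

914530192.6

Estimate total by summing Nₕ·x̄ₕ over strata.
48142·5310.4 + 84648·3595.7 + 44883·2192.2 + 58792·4356.3 = 255653276.8 + 304368813.6 + 98392512.6 + 256115589.6 = 914530192.6.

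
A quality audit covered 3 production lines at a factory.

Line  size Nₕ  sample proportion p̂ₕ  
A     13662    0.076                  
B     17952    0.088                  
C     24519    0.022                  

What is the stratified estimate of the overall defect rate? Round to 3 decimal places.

0.056

N = 13662 + 17952 + 24519 = 56133.
Overall proportion = Σ (Nₕ/N)·p̂ₕ.
Σ Nₕp̂ₕ = 1038.312 + 1579.776 + 539.418 = 3157.506.
3157.506 / 56133 = 0.05625... → 0.056.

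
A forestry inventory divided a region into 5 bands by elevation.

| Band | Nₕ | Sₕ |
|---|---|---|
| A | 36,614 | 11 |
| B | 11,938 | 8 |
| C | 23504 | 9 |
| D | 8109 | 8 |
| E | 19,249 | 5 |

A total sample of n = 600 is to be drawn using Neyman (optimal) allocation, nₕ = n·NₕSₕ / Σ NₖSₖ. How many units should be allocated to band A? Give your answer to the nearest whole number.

277

A: NₕSₕ = 36614·11 = 402754
B: NₕSₕ = 11938·8 = 95504
C: NₕSₕ = 23504·9 = 211536
D: NₕSₕ = 8109·8 = 64872
E: NₕSₕ = 19249·5 = 96245
Σ NₕSₕ = 870911.
n_A = 600·402754/870911 = 277.471... → 277.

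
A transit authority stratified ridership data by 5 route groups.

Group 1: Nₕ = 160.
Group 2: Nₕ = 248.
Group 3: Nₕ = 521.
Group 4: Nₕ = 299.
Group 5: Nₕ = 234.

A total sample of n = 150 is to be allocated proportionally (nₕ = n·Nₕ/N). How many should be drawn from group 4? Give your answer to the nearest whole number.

31

N = 160 + 248 + 521 + 299 + 234 = 1462.
n_4 = 150·299/1462 = 30.677... → 31.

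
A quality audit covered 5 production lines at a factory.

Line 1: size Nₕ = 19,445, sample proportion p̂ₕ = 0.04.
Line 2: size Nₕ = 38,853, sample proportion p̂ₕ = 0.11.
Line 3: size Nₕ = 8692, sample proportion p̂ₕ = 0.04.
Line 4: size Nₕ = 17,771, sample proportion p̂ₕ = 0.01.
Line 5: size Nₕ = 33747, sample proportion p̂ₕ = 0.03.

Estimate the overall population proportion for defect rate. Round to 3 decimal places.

0.056

Wₕ = Nₕ/N with N = 118508: 0.1641, 0.3279, 0.0733, 0.1500, 0.2848.
p̂_st = 0.1641·0.04 + 0.3279·0.11 + 0.0733·0.04 + 0.1500·0.01 + 0.2848·0.03 ≈ 0.05560... → 0.056.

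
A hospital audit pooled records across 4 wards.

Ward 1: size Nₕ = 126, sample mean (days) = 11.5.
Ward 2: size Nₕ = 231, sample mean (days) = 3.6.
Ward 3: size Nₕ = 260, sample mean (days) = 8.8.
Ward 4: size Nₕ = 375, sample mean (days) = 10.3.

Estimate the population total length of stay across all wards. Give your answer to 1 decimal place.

1: 126·11.5 = 1449
2: 231·3.6 = 831.6
3: 260·8.8 = 2288
4: 375·10.3 = 3862.5
τ̂ = Σ Nₕx̄ₕ = 8431.1.

8431.1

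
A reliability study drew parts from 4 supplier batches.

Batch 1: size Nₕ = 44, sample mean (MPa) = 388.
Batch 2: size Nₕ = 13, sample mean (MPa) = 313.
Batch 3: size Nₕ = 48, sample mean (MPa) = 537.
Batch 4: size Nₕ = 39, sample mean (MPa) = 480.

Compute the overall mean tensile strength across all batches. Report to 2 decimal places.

N = 144; weights Wₕ = Nₕ/N = (0.3056, 0.0903, 0.3333, 0.2708).
x̄_st = Σ Wₕ·x̄ₕ = 0.3056·388 + 0.0903·313 + 0.3333·537 + 0.2708·480 ≈ 455.8125
→ 455.81.

455.81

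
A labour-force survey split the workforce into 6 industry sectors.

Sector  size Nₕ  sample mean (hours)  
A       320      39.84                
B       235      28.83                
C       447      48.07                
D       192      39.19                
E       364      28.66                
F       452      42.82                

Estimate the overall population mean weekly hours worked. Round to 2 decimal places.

x̄_st = (Σ Nₕx̄ₕ) / (Σ Nₕ) = (320·39.84 + 235·28.83 + 447·48.07 + 192·39.19 + 364·28.66 + 452·42.82) / 2010
= 78322.5 / 2010 = 38.9664... → 38.97.

38.97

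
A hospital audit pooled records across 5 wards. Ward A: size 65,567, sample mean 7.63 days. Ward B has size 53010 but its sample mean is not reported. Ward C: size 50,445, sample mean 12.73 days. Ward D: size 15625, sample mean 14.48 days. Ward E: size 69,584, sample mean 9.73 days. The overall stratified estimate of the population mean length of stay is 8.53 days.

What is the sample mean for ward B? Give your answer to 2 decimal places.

Σ Nₕx̄ₕ = N·μ, so 53010·x̄_B = 254231·8.53 − (65567·7.63 + 50445·12.73 + 15625·14.48 + 69584·9.73).
= 2168590.43 − 2045743.38 = 122847.05.
x̄_B = 122847.05 / 53010 = 2.3174... → 2.32.

2.32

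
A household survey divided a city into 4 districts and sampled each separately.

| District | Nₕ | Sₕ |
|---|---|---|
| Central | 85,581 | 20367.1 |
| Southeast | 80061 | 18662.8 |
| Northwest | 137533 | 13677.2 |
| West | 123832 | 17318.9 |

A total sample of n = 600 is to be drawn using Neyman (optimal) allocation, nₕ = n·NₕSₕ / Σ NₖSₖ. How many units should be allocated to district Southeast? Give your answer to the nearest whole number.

123

Central: NₕSₕ = 85581·20367.1 = 1743036785.1
Southeast: NₕSₕ = 80061·18662.8 = 1494162430.8
Northwest: NₕSₕ = 137533·13677.2 = 1881066347.6
West: NₕSₕ = 123832·17318.9 = 2144634024.8
Σ NₕSₕ = 7262899588.3.
n_Southeast = 600·1494162430.8/7262899588.3 = 123.435... → 123.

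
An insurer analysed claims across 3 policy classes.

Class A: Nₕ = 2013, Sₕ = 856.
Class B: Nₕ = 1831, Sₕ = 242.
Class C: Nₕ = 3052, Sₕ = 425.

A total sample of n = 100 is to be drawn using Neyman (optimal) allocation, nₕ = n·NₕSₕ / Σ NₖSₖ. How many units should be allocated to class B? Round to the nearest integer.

13

A: NₕSₕ = 2013·856 = 1723128
B: NₕSₕ = 1831·242 = 443102
C: NₕSₕ = 3052·425 = 1297100
Σ NₕSₕ = 3463330.
n_B = 100·443102/3463330 = 12.794... → 13.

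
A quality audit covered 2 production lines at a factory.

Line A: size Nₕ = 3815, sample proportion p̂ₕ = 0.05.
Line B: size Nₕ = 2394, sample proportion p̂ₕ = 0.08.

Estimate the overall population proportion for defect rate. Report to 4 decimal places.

0.0616

N = 3815 + 2394 = 6209.
Overall proportion = Σ (Nₕ/N)·p̂ₕ.
Σ Nₕp̂ₕ = 190.75 + 191.52 = 382.27.
382.27 / 6209 = 0.061567... → 0.0616.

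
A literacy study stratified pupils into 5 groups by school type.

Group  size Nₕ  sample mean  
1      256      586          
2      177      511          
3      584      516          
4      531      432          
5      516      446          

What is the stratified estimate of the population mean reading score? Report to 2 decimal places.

N = 256 + 177 + 584 + 531 + 516 = 2064.
Overall mean = Σ (Nₕ/N)·x̄ₕ — weight by population share, not a simple average.
Σ Nₕx̄ₕ = 256·586 + 177·511 + 584·516 + 531·432 + 516·446 = 150016 + 90447 + 301344 + 229392 + 230136 = 1001335.
Divide by N: 1001335 / 2064 = 485.1429... → 485.14.

485.14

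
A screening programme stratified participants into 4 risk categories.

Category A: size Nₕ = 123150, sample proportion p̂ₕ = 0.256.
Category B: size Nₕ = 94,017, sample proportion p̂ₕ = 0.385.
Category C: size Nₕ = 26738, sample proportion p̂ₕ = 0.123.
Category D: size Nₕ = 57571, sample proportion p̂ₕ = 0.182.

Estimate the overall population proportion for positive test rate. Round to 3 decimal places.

N = 123150 + 94017 + 26738 + 57571 = 301476.
Overall proportion = Σ (Nₕ/N)·p̂ₕ.
Σ Nₕp̂ₕ = 31526.4 + 36196.545 + 3288.774 + 10477.922 = 81489.641.
81489.641 / 301476 = 0.27030... → 0.270.

0.270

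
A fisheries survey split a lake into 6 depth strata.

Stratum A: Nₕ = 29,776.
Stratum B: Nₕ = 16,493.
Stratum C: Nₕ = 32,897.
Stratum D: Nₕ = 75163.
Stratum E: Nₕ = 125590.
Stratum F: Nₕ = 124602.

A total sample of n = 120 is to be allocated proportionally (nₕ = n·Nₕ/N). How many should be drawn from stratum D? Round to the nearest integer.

22

Share of stratum D = 75163/404521 = 0.18581.
Allocate 120 × 0.18581 = 22.297... → 22.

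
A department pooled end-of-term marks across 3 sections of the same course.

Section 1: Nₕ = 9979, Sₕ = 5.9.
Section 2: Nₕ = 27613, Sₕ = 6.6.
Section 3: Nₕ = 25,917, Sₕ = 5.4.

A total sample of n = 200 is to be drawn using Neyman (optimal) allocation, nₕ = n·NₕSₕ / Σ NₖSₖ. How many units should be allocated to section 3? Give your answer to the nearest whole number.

73

1: NₕSₕ = 9979·5.9 = 58876.1
2: NₕSₕ = 27613·6.6 = 182245.8
3: NₕSₕ = 25917·5.4 = 139951.8
Σ NₕSₕ = 381073.7.
n_3 = 200·139951.8/381073.7 = 73.451... → 73.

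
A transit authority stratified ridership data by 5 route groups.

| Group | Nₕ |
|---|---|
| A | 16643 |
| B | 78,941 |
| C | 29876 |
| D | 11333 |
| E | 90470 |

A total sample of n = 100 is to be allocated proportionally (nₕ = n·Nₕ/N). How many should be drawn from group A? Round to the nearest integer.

Share of group A = 16643/227263 = 0.07323.
Allocate 100 × 0.07323 = 7.323... → 7.

7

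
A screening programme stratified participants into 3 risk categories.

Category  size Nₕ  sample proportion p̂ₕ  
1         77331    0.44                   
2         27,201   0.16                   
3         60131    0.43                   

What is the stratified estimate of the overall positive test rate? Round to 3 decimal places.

0.390

Wₕ = Nₕ/N with N = 164663: 0.4696, 0.1652, 0.3652.
p̂_st = 0.4696·0.44 + 0.1652·0.16 + 0.3652·0.43 ≈ 0.39009... → 0.390.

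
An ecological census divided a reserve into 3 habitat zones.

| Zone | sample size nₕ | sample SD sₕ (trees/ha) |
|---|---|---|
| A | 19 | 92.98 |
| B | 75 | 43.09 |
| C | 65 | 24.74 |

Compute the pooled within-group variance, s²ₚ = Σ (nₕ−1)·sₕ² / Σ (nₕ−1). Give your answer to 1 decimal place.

2129.4

Degrees of freedom: 18 + 74 + 64 = 156.
Σ(nₕ−1)sₕ² = 18·8645.2804 + 74·1856.7481 + 64·612.0676 = 332186.733.
s²ₚ = 332186.733 / 156 = 2129.402... → 2129.4.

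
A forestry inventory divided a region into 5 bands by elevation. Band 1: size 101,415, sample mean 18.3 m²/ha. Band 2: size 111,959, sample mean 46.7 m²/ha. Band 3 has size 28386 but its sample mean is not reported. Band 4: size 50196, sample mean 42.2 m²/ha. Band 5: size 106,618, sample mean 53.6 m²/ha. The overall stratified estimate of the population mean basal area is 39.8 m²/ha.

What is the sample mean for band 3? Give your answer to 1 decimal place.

N = 101415 + 111959 + 28386 + 50196 + 106618 = 398574.
Overall total = μ·N = 39.8·398574 = 15863245.2.
Subtract the known strata: 101415·18.3 + 111959·46.7 + 50196·42.2 + 106618·53.6 = 14917375.8.
Remaining total for band 3: 15863245.2 − 14917375.8 = 945869.4.
Divide by its size: 945869.4 / 28386 = 33.322... → 33.3.

33.3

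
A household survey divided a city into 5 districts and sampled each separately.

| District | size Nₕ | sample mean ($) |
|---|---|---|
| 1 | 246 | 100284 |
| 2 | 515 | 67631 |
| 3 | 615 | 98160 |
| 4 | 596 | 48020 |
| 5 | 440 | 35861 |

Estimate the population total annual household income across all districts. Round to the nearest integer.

164266989

1: 246·100284 = 24669864
2: 515·67631 = 34829965
3: 615·98160 = 60368400
4: 596·48020 = 28619920
5: 440·35861 = 15778840
τ̂ = Σ Nₕx̄ₕ = 164266989.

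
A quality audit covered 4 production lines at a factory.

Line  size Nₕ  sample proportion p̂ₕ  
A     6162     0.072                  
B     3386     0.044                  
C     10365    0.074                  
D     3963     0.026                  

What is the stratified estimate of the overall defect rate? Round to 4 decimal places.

Wₕ = Nₕ/N with N = 23876: 0.2581, 0.1418, 0.4341, 0.1660.
p̂_st = 0.2581·0.072 + 0.1418·0.044 + 0.4341·0.074 + 0.1660·0.026 ≈ 0.061262... → 0.0613.

0.0613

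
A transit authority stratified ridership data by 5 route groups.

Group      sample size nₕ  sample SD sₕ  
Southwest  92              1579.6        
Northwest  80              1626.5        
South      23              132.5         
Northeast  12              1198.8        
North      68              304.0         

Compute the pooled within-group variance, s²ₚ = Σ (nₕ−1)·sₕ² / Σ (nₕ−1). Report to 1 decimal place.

1697920.4

Southwest: (92−1)·1579.6² = 91·2495136.16 = 227057390.56
Northwest: (80−1)·1626.5² = 79·2645502.25 = 208994677.75
South: (23−1)·132.5² = 22·17556.25 = 386237.5
Northeast: (12−1)·1198.8² = 11·1437121.44 = 15808335.84
North: (68−1)·304.0² = 67·92416 = 6191872
Numerator = 458438513.65; denominator = Σ(nₕ−1) = 270.
s²ₚ = 458438513.65/270 = 1697920.421... → 1697920.4.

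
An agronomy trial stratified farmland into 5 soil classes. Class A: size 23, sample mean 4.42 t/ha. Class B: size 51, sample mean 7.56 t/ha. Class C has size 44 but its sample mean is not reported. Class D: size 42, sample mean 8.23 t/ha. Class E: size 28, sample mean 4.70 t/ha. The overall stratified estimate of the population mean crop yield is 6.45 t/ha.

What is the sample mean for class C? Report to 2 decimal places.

Σ Nₕx̄ₕ = N·μ, so 44·x̄_C = 188·6.45 − (23·4.42 + 51·7.56 + 42·8.23 + 28·4.70).
= 1212.6 − 964.48 = 248.12.
x̄_C = 248.12 / 44 = 5.6391... → 5.64.

5.64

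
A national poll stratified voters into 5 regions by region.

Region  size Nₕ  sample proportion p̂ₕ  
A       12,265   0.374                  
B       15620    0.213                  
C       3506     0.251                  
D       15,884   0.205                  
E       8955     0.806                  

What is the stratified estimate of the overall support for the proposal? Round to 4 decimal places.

Wₕ = Nₕ/N with N = 56230: 0.2181, 0.2778, 0.0624, 0.2825, 0.1593.
p̂_st = 0.2181·0.374 + 0.2778·0.213 + 0.0624·0.251 + 0.2825·0.205 + 0.1593·0.806 ≈ 0.342666... → 0.3427.

0.3427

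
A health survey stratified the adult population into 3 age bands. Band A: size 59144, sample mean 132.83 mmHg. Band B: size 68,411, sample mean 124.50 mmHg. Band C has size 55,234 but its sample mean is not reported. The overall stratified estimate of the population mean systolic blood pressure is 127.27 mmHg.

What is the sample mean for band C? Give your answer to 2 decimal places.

Σ Nₕx̄ₕ = N·μ, so 55234·x̄_C = 182789·127.27 − (59144·132.83 + 68411·124.50).
= 23263556.03 − 16373267.02 = 6890289.01.
x̄_C = 6890289.01 / 55234 = 124.7472... → 124.75.

124.75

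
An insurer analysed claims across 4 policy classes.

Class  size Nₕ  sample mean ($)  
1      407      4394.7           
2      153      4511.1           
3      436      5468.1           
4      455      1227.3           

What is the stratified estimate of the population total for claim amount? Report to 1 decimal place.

1: 407·4394.7 = 1788642.9
2: 153·4511.1 = 690198.3
3: 436·5468.1 = 2384091.6
4: 455·1227.3 = 558421.5
τ̂ = Σ Nₕx̄ₕ = 5421354.3.

5421354.3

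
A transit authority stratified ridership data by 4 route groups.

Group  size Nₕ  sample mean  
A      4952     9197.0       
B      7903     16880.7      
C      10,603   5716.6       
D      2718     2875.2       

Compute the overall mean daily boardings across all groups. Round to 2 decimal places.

x̄_st = (Σ Nₕx̄ₕ) / (Σ Nₕ) = (4952·9197.0 + 7903·16880.7 + 10603·5716.6 + 2718·2875.2) / 26176
= 247379619.5 / 26176 = 9450.6273... → 9450.63.

9450.63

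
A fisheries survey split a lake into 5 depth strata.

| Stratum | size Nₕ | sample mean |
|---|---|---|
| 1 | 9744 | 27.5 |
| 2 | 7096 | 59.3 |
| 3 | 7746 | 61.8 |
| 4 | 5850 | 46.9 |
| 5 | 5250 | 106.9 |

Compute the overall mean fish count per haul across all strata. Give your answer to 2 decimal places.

N = 35686; weights Wₕ = Nₕ/N = (0.2730, 0.1988, 0.2171, 0.1639, 0.1471).
x̄_st = Σ Wₕ·x̄ₕ = 0.2730·27.5 + 0.1988·59.3 + 0.2171·61.8 + 0.1639·46.9 + 0.1471·106.9 ≈ 56.1297...
→ 56.13.

56.13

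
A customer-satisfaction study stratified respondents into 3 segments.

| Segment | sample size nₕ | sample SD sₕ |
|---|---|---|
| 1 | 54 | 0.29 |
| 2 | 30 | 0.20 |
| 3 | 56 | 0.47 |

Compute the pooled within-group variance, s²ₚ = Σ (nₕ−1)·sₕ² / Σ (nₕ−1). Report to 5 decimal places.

Degrees of freedom: 53 + 29 + 55 = 137.
Σ(nₕ−1)sₕ² = 53·0.0841 + 29·0.04 + 55·0.2209 = 17.7668.
s²ₚ = 17.7668 / 137 = 0.1296847... → 0.12968.

0.12968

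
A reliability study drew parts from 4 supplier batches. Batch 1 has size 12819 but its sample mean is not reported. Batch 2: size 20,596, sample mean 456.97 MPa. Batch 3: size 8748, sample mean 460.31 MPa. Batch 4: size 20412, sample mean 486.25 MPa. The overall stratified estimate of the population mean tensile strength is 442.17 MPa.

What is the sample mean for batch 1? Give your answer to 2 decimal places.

N = 12819 + 20596 + 8748 + 20412 = 62575.
Overall total = μ·N = 442.17·62575 = 27668787.75.
Subtract the known strata: 20596·456.97 + 8748·460.31 + 20412·486.25 = 23363881.
Remaining total for batch 1: 27668787.75 − 23363881 = 4304906.75.
Divide by its size: 4304906.75 / 12819 = 335.8224... → 335.82.

335.82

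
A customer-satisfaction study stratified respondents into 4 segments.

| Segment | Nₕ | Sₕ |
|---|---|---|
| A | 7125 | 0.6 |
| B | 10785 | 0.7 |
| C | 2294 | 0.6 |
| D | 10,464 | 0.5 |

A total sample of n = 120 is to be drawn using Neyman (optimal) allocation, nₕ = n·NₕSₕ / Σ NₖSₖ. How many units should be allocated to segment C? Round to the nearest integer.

9

A: NₕSₕ = 7125·0.6 = 4275
B: NₕSₕ = 10785·0.7 = 7549.5
C: NₕSₕ = 2294·0.6 = 1376.4
D: NₕSₕ = 10464·0.5 = 5232
Σ NₕSₕ = 18432.9.
n_C = 120·1376.4/18432.9 = 8.960... → 9.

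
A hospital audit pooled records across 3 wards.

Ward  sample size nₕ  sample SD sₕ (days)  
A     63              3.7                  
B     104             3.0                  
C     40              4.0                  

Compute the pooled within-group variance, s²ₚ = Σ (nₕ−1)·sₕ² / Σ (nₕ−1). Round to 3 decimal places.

11.764

Degrees of freedom: 62 + 103 + 39 = 204.
Σ(nₕ−1)sₕ² = 62·13.69 + 103·9 + 39·16 = 2399.78.
s²ₚ = 2399.78 / 204 = 11.76363... → 11.764.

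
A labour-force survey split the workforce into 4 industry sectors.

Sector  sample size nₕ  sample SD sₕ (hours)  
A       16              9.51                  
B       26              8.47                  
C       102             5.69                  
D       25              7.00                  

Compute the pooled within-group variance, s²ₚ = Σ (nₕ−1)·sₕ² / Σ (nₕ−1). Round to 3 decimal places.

A: (16−1)·9.51² = 15·90.4401 = 1356.6015
B: (26−1)·8.47² = 25·71.7409 = 1793.5225
C: (102−1)·5.69² = 101·32.3761 = 3269.9861
D: (25−1)·7.00² = 24·49 = 1176
Numerator = 7596.1101; denominator = Σ(nₕ−1) = 165.
s²ₚ = 7596.1101/165 = 46.03703... → 46.037.

46.037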